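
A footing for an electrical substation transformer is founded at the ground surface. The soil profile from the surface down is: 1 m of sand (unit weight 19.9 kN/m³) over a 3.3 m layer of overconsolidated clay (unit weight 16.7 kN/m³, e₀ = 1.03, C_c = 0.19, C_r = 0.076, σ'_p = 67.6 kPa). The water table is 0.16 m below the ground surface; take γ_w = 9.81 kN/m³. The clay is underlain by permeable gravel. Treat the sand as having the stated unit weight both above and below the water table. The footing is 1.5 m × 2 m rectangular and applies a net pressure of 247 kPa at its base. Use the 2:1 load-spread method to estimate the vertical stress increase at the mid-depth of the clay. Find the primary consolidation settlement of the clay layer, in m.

Mid-depth of clay below the ground surface: z = 1 + 3.3/2 = 2.65 m.
Total vertical stress at mid-clay: σ_v = 19.9×1 + 16.7×1.65 = 47.455 kPa.
Pore pressure: u = 9.81×(2.65 − 0.16) = 24.427 kPa.
Initial effective stress: σ'_0 = σ_v − u = 47.455 − 24.427 = 23.028 kPa.
Stress increase at mid-clay by the 2:1 spreading method:
Δσ = qBL/((B+z)(L+z)) = 247×1.5×2/((1.5+2.65)(2+2.65)) = 38.399 kPa
Final effective stress: σ'_f = 23.028 + 38.399 = 61.427 kPa.
σ'_f = 61.427 ≤ σ'_p = 67.6 kPa, so the clay remains overconsolidated and only the recompression index applies:
S_c = C_r·H/(1+e₀)·log₁₀(σ'_f/σ'_0) = 0.076×3.3/2.03×log₁₀(61.427/23.028)
    = 0.12355 × 0.4261 = 0.05264 m

S_c ≈ 0.0526 m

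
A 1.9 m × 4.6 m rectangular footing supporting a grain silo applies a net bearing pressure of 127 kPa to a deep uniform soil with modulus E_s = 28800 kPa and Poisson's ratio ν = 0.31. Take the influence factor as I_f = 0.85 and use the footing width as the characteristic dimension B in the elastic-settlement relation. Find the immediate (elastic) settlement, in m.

S_e ≈ 0.00644 m

Immediate (elastic) settlement: S_e = q·B·(1−ν²)/E_s · I_f.
S_e = 127 × 1.9 × (1 − 0.31²) / 28800 × 0.85
    = 127 × 1.9 × 0.9039 / 28800 × 0.85
    = 0.006437 m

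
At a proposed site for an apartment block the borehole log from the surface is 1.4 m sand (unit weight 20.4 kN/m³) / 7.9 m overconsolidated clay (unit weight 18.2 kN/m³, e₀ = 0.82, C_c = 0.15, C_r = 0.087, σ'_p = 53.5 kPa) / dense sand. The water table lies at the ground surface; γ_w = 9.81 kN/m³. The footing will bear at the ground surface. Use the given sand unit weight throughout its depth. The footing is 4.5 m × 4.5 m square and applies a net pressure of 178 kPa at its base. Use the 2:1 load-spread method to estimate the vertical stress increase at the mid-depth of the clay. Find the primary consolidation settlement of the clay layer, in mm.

Mid-depth of clay below the ground surface: z = 1.4 + 7.9/2 = 5.35 m.
Total vertical stress at mid-clay: σ_v = 20.4×1.4 + 18.2×3.95 = 100.45 kPa.
Pore pressure: u = 9.81×(5.35 − 0) = 52.483 kPa.
Initial effective stress: σ'_0 = σ_v − u = 100.45 − 52.483 = 47.967 kPa.
Stress increase at mid-clay by the 2:1 spreading method:
Δσ = qBL/((B+z)(L+z)) = 178×4.5×4.5/((4.5+5.35)(4.5+5.35)) = 37.151 kPa
Final effective stress: σ'_f = 47.967 + 37.151 = 85.118 kPa.
σ'_f = 85.118 > σ'_p = 53.5 kPa, so the stress path crosses the preconsolidation pressure — recompression up to σ'_p, then virgin compression beyond:
S_c = H/(1+e₀)·[C_r·log₁₀(σ'_p/σ'_0) + C_c·log₁₀(σ'_f/σ'_p)]
    = 7.9/1.82 × [0.087×log₁₀(53.5/47.967) + 0.15×log₁₀(85.118/53.5)]
    = 4.3407 × [0.0041248 + 0.03025] = 0.1492 m

S_c ≈ 149 mm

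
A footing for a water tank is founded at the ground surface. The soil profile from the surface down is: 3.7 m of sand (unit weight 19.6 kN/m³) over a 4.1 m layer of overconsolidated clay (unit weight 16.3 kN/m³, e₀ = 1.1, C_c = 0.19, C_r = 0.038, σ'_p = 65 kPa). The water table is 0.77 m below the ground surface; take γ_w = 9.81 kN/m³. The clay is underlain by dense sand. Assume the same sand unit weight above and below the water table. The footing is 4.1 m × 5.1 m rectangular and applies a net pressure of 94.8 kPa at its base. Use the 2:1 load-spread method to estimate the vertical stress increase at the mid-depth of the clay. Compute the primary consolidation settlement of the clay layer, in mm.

Mid-depth of clay below the ground surface: z = 3.7 + 4.1/2 = 5.75 m.
Total vertical stress at mid-clay: σ_v = 19.6×3.7 + 16.3×2.05 = 105.94 kPa.
Pore pressure: u = 9.81×(5.75 − 0.77) = 48.854 kPa.
Initial effective stress: σ'_0 = σ_v − u = 105.94 − 48.854 = 57.086 kPa.
Stress increase at mid-clay by the 2:1 spreading method:
Δσ = qBL/((B+z)(L+z)) = 94.8×4.1×5.1/((4.1+5.75)(5.1+5.75)) = 18.548 kPa
Final effective stress: σ'_f = 57.086 + 18.548 = 75.634 kPa.
σ'_f = 75.634 > σ'_p = 65 kPa, so the stress path crosses the preconsolidation pressure — recompression up to σ'_p, then virgin compression beyond:
S_c = H/(1+e₀)·[C_r·log₁₀(σ'_p/σ'_0) + C_c·log₁₀(σ'_f/σ'_p)]
    = 4.1/2.1 × [0.038×log₁₀(65/57.086) + 0.19×log₁₀(75.634/65)]
    = 1.9524 × [0.0021426 + 0.012503] = 0.02859 m

S_c ≈ 28.6 mm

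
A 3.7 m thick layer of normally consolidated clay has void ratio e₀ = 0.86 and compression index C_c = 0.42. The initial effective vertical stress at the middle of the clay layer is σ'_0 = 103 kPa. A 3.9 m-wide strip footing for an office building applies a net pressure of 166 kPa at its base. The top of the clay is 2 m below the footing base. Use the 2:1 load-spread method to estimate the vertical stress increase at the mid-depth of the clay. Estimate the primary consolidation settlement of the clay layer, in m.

Mid-depth of clay below the footing base: z = 2 + 3.7/2 = 3.85 m.
Stress increase at mid-clay by the 2:1 spreading method:
Δσ = qB/(B+z) = 166×3.9/(3.9+3.85) = 83.535 kPa
Final effective stress: σ'_f = σ'_0 + Δσ = 103 + 83.535 = 186.53 kPa.
Normally consolidated clay, so the full stress increment lies on the virgin compression line:
S_c = C_c·H/(1+e₀)·log₁₀(σ'_f/σ'_0) = 0.42×3.7/(1+0.86)×log₁₀(186.53/103)
    = 0.83548 × 0.25791 = 0.2155 m

S_c ≈ 0.215 m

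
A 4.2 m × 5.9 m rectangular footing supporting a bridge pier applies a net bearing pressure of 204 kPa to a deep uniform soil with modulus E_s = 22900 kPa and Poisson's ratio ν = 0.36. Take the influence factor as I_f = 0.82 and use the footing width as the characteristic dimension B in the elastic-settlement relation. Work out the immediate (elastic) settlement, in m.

S_e ≈ 0.0267 m

Immediate (elastic) settlement: S_e = q·B·(1−ν²)/E_s · I_f.
S_e = 204 × 4.2 × (1 − 0.36²) / 22900 × 0.82
    = 204 × 4.2 × 0.8704 / 22900 × 0.82
    = 0.0267 m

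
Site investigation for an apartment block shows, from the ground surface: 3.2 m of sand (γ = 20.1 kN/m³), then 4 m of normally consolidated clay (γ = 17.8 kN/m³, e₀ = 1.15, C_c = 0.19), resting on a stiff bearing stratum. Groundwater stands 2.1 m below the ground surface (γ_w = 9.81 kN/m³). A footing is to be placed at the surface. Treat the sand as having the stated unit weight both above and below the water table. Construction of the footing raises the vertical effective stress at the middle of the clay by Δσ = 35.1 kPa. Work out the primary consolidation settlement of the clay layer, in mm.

S_c ≈ 62.8 mm

Mid-depth of clay below the ground surface: z = 3.2 + 4/2 = 5.2 m.
Total vertical stress at mid-clay: σ_v = 20.1×3.2 + 17.8×2 = 99.92 kPa.
Pore pressure: u = 9.81×(5.2 − 2.1) = 30.411 kPa.
Initial effective stress: σ'_0 = σ_v − u = 99.92 − 30.411 = 69.509 kPa.
Final effective stress: σ'_f = σ'_0 + Δσ = 69.509 + 35.1 = 104.61 kPa.
Normally consolidated clay, so the full stress increment lies on the virgin compression line:
S_c = C_c·H/(1+e₀)·log₁₀(σ'_f/σ'_0) = 0.19×4/(1+1.15)×log₁₀(104.61/69.509)
    = 0.35349 × 0.17753 = 0.06276 m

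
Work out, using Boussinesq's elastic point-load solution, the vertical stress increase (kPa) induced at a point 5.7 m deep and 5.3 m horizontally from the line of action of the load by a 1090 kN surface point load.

Boussinesq vertical stress below a point load on an elastic half-space:
Δσ_z = 3P/(2πz²) · [1 + (r/z)²]^(−5/2)
r/z = 5.3/5.7 = 0.92982; [1+(r/z)²]^(−5/2) = 0.21064.
Δσ_z = 3×1090/(2π×5.7²) × 0.21064 = 16.018 × 0.21064 = 3.374 kPa

Δσ_z ≈ 3.37 kPa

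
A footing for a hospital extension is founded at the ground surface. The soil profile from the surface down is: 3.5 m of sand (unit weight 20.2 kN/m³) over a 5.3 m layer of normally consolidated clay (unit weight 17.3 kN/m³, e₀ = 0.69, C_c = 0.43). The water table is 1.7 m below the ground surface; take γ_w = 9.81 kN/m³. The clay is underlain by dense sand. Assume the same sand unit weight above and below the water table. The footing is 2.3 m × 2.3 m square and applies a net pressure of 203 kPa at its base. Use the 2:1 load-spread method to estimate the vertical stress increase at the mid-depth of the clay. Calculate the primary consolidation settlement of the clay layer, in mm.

Mid-depth of clay below the ground surface: z = 3.5 + 5.3/2 = 6.15 m.
Total vertical stress at mid-clay: σ_v = 20.2×3.5 + 17.3×2.65 = 116.55 kPa.
Pore pressure: u = 9.81×(6.15 − 1.7) = 43.655 kPa.
Initial effective stress: σ'_0 = σ_v − u = 116.55 − 43.655 = 72.895 kPa.
Stress increase at mid-clay by the 2:1 spreading method:
Δσ = qBL/((B+z)(L+z)) = 203×2.3×2.3/((2.3+6.15)(2.3+6.15)) = 15.04 kPa
Final effective stress: σ'_f = σ'_0 + Δσ = 72.895 + 15.04 = 87.935 kPa.
Normally consolidated clay, so the full stress increment lies on the virgin compression line:
S_c = C_c·H/(1+e₀)·log₁₀(σ'_f/σ'_0) = 0.43×5.3/(1+0.69)×log₁₀(87.935/72.895)
    = 1.3485 × 0.081464 = 0.1099 m

S_c ≈ 110 mm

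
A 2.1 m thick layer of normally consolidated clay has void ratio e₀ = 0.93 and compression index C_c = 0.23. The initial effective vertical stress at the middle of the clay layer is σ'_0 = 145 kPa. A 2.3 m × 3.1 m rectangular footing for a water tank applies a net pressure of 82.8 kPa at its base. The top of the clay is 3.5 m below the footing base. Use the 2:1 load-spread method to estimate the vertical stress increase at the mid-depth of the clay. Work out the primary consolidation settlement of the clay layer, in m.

Mid-depth of clay below the footing base: z = 3.5 + 2.1/2 = 4.55 m.
Stress increase at mid-clay by the 2:1 spreading method:
Δσ = qBL/((B+z)(L+z)) = 82.8×2.3×3.1/((2.3+4.55)(3.1+4.55)) = 11.266 kPa
Final effective stress: σ'_f = σ'_0 + Δσ = 145 + 11.266 = 156.27 kPa.
Normally consolidated clay, so the full stress increment lies on the virgin compression line:
S_c = C_c·H/(1+e₀)·log₁₀(σ'_f/σ'_0) = 0.23×2.1/(1+0.93)×log₁₀(156.27/145)
    = 0.25026 × 0.032508 = 0.008135 m

S_c ≈ 0.00814 m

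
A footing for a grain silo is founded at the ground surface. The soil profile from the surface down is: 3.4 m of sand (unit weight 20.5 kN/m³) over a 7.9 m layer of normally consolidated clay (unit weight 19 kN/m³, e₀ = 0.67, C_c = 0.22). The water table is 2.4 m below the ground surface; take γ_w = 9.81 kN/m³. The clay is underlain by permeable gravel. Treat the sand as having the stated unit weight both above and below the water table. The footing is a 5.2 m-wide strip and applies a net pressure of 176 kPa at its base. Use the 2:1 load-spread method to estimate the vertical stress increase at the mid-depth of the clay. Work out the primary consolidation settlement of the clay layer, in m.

S_c ≈ 0.255 m

Mid-depth of clay below the ground surface: z = 3.4 + 7.9/2 = 7.35 m.
Total vertical stress at mid-clay: σ_v = 20.5×3.4 + 19×3.95 = 144.75 kPa.
Pore pressure: u = 9.81×(7.35 − 2.4) = 48.56 kPa.
Initial effective stress: σ'_0 = σ_v − u = 144.75 − 48.56 = 96.19 kPa.
Stress increase at mid-clay by the 2:1 spreading method:
Δσ = qB/(B+z) = 176×5.2/(5.2+7.35) = 72.924 kPa
Final effective stress: σ'_f = σ'_0 + Δσ = 96.19 + 72.924 = 169.11 kPa.
Normally consolidated clay, so the full stress increment lies on the virgin compression line:
S_c = C_c·H/(1+e₀)·log₁₀(σ'_f/σ'_0) = 0.22×7.9/(1+0.67)×log₁₀(169.11/96.19)
    = 1.0407 × 0.24504 = 0.255 m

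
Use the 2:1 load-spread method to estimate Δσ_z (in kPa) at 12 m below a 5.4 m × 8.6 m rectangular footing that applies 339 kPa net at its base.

Δσ_z ≈ 43.9 kPa

By the 2:1 method the load spreads at 1 horizontal : 2 vertical, so at depth z the loaded area has grown by z in each plan dimension:
Δσ = qBL/((B+z)(L+z)) = 339×5.4×8.6/((5.4+12)(8.6+12)) = 43.921 kPa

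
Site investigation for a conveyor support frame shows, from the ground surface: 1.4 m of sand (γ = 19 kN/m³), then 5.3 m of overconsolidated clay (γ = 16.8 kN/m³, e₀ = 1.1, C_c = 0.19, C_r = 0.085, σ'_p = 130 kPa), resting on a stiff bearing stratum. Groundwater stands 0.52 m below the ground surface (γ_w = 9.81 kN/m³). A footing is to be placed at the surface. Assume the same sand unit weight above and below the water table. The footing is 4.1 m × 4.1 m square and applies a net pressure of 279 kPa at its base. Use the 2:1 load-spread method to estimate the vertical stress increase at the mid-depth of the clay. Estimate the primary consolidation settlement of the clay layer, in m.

S_c ≈ 0.1 m

Mid-depth of clay below the ground surface: z = 1.4 + 5.3/2 = 4.05 m.
Total vertical stress at mid-clay: σ_v = 19×1.4 + 16.8×2.65 = 71.12 kPa.
Pore pressure: u = 9.81×(4.05 − 0.52) = 34.629 kPa.
Initial effective stress: σ'_0 = σ_v − u = 71.12 − 34.629 = 36.491 kPa.
Stress increase at mid-clay by the 2:1 spreading method:
Δσ = qBL/((B+z)(L+z)) = 279×4.1×4.1/((4.1+4.05)(4.1+4.05)) = 70.608 kPa
Final effective stress: σ'_f = 36.491 + 70.608 = 107.1 kPa.
σ'_f = 107.1 ≤ σ'_p = 130 kPa, so the clay remains overconsolidated and only the recompression index applies:
S_c = C_r·H/(1+e₀)·log₁₀(σ'_f/σ'_0) = 0.085×5.3/2.1×log₁₀(107.1/36.491)
    = 0.21452 × 0.4676 = 0.1003 m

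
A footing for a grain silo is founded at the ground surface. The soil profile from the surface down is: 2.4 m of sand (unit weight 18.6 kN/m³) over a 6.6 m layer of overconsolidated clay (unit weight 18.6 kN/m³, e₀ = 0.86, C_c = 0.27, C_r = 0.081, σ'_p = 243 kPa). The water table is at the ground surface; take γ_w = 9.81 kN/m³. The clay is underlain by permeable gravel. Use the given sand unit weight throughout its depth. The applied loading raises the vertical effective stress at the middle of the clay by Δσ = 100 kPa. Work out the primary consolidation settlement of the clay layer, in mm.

Mid-depth of clay below the ground surface: z = 2.4 + 6.6/2 = 5.7 m.
Total vertical stress at mid-clay: σ_v = 18.6×2.4 + 18.6×3.3 = 106.02 kPa.
Pore pressure: u = 9.81×(5.7 − 0) = 55.917 kPa.
Initial effective stress: σ'_0 = σ_v − u = 106.02 − 55.917 = 50.103 kPa.
Final effective stress: σ'_f = 50.103 + 100 = 150.1 kPa.
σ'_f = 150.1 ≤ σ'_p = 243 kPa, so the clay remains overconsolidated and only the recompression index applies:
S_c = C_r·H/(1+e₀)·log₁₀(σ'_f/σ'_0) = 0.081×6.6/1.86×log₁₀(150.1/50.103)
    = 0.28742 × 0.47652 = 0.137 m

S_c ≈ 137 mm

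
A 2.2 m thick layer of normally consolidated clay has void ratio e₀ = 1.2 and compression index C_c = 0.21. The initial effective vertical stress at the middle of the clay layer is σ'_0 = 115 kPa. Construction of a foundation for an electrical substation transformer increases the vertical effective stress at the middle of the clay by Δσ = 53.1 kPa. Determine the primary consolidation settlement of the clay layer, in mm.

S_c ≈ 34.6 mm

Final effective stress: σ'_f = σ'_0 + Δσ = 115 + 53.1 = 168.1 kPa.
Normally consolidated clay, so the full stress increment lies on the virgin compression line:
S_c = C_c·H/(1+e₀)·log₁₀(σ'_f/σ'_0) = 0.21×2.2/(1+1.2)×log₁₀(168.1/115)
    = 0.21 × 0.16487 = 0.03462 m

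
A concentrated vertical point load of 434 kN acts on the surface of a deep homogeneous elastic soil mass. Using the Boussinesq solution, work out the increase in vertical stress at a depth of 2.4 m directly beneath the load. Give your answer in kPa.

Boussinesq vertical stress below a point load on an elastic half-space:
Δσ_z = 3P/(2πz²) · [1 + (r/z)²]^(−5/2)
r/z = 0/2.4 = 0; [1+(r/z)²]^(−5/2) = 1.
Δσ_z = 3×434/(2π×2.4²) × 1 = 35.976 × 1 = 35.98 kPa

Δσ_z ≈ 36 kPa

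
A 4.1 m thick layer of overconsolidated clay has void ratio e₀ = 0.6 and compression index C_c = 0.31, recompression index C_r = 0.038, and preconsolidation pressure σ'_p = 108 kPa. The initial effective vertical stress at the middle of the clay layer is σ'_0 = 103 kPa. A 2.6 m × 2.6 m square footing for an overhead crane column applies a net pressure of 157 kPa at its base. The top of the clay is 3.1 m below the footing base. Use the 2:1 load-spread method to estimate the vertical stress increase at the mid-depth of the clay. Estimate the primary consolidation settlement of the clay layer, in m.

Mid-depth of clay below the footing base: z = 3.1 + 4.1/2 = 5.15 m.
Stress increase at mid-clay by the 2:1 spreading method:
Δσ = qBL/((B+z)(L+z)) = 157×2.6×2.6/((2.6+5.15)(2.6+5.15)) = 17.67 kPa
Final effective stress: σ'_f = 103 + 17.67 = 120.67 kPa.
σ'_f = 120.67 > σ'_p = 108 kPa, so the stress path crosses the preconsolidation pressure — recompression up to σ'_p, then virgin compression beyond:
S_c = H/(1+e₀)·[C_r·log₁₀(σ'_p/σ'_0) + C_c·log₁₀(σ'_f/σ'_p)]
    = 4.1/1.6 × [0.038×log₁₀(108/103) + 0.31×log₁₀(120.67/108)]
    = 2.5625 × [0.00078229 + 0.014934] = 0.04027 m

S_c ≈ 0.0403 m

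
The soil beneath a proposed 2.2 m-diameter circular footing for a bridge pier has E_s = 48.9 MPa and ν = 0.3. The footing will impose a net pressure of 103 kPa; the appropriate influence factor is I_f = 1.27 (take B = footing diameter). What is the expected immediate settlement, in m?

Immediate (elastic) settlement: S_e = q·B·(1−ν²)/E_s · I_f.
E_s = 48.9 MPa = 48900 kPa.
S_e = 103 × 2.2 × (1 − 0.3²) / 48900 × 1.27
    = 103 × 2.2 × 0.91 / 48900 × 1.27
    = 0.005355 m

S_e ≈ 0.00536 m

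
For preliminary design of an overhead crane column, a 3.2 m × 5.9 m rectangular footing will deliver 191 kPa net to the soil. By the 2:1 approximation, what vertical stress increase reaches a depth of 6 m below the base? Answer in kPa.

Δσ_z ≈ 32.9 kPa

By the 2:1 method the load spreads at 1 horizontal : 2 vertical, so at depth z the loaded area has grown by z in each plan dimension:
Δσ = qBL/((B+z)(L+z)) = 191×3.2×5.9/((3.2+6)(5.9+6)) = 32.938 kPa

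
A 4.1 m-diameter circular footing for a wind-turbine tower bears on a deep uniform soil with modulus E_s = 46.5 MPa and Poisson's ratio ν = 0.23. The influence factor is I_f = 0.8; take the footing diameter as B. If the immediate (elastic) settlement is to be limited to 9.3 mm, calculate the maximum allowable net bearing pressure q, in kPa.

q ≈ 139 kPa

E_s = 46.5 MPa = 46500 kPa.
S_e = q·B·(1−ν²)/E_s · I_f  ⇒  q = S_e·E_s / (B·(1−ν²)·I_f).
q = 0.0093 × 46500 / (4.1 × 0.9471 × 0.8) = 139.2 kPa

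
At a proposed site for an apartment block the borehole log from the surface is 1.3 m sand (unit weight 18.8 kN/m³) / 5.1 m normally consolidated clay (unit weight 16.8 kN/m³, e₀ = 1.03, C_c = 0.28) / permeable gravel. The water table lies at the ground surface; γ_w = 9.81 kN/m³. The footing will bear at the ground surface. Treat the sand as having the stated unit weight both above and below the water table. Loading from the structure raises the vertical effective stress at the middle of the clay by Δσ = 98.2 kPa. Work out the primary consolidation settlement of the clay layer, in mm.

S_c ≈ 448 mm

Mid-depth of clay below the ground surface: z = 1.3 + 5.1/2 = 3.85 m.
Total vertical stress at mid-clay: σ_v = 18.8×1.3 + 16.8×2.55 = 67.28 kPa.
Pore pressure: u = 9.81×(3.85 − 0) = 37.769 kPa.
Initial effective stress: σ'_0 = σ_v − u = 67.28 − 37.769 = 29.511 kPa.
Final effective stress: σ'_f = σ'_0 + Δσ = 29.511 + 98.2 = 127.71 kPa.
Normally consolidated clay, so the full stress increment lies on the virgin compression line:
S_c = C_c·H/(1+e₀)·log₁₀(σ'_f/σ'_0) = 0.28×5.1/(1+1.03)×log₁₀(127.71/29.511)
    = 0.70345 × 0.63624 = 0.4476 m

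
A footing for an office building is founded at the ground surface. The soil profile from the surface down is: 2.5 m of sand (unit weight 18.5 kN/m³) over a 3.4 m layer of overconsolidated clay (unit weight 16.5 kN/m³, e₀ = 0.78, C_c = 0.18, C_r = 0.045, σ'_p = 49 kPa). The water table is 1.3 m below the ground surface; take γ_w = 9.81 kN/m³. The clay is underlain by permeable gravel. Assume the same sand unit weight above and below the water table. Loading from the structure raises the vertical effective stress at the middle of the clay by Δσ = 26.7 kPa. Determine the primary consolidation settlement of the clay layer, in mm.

S_c ≈ 61.1 mm

Mid-depth of clay below the ground surface: z = 2.5 + 3.4/2 = 4.2 m.
Total vertical stress at mid-clay: σ_v = 18.5×2.5 + 16.5×1.7 = 74.3 kPa.
Pore pressure: u = 9.81×(4.2 − 1.3) = 28.449 kPa.
Initial effective stress: σ'_0 = σ_v − u = 74.3 − 28.449 = 45.851 kPa.
Final effective stress: σ'_f = 45.851 + 26.7 = 72.551 kPa.
σ'_f = 72.551 > σ'_p = 49 kPa, so the stress path crosses the preconsolidation pressure — recompression up to σ'_p, then virgin compression beyond:
S_c = H/(1+e₀)·[C_r·log₁₀(σ'_p/σ'_0) + C_c·log₁₀(σ'_f/σ'_p)]
    = 3.4/1.78 × [0.045×log₁₀(49/45.851) + 0.18×log₁₀(72.551/49)]
    = 1.9101 × [0.0012981 + 0.030681] = 0.06108 m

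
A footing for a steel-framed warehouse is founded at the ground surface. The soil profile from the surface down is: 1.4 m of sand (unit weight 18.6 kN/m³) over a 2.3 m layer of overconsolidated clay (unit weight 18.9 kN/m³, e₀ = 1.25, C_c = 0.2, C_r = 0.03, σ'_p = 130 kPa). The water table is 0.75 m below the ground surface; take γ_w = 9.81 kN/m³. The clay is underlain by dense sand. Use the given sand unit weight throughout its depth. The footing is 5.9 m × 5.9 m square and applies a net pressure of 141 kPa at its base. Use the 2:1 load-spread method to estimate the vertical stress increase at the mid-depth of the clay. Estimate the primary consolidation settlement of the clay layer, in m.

S_c ≈ 0.0158 m

Mid-depth of clay below the ground surface: z = 1.4 + 2.3/2 = 2.55 m.
Total vertical stress at mid-clay: σ_v = 18.6×1.4 + 18.9×1.15 = 47.775 kPa.
Pore pressure: u = 9.81×(2.55 − 0.75) = 17.658 kPa.
Initial effective stress: σ'_0 = σ_v − u = 47.775 − 17.658 = 30.117 kPa.
Stress increase at mid-clay by the 2:1 spreading method:
Δσ = qBL/((B+z)(L+z)) = 141×5.9×5.9/((5.9+2.55)(5.9+2.55)) = 68.74 kPa
Final effective stress: σ'_f = 30.117 + 68.74 = 98.857 kPa.
σ'_f = 98.857 ≤ σ'_p = 130 kPa, so the clay remains overconsolidated and only the recompression index applies:
S_c = C_r·H/(1+e₀)·log₁₀(σ'_f/σ'_0) = 0.03×2.3/2.25×log₁₀(98.857/30.117)
    = 0.030666 × 0.5162 = 0.01583 m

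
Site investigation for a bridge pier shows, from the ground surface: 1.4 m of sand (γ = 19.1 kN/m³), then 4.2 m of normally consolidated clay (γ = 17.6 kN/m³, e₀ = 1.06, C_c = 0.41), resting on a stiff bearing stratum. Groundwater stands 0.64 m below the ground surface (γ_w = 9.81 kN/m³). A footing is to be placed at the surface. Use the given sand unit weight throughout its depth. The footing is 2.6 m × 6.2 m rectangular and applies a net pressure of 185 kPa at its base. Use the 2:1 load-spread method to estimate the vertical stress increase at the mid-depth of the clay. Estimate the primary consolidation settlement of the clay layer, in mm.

S_c ≈ 320 mm

Mid-depth of clay below the ground surface: z = 1.4 + 4.2/2 = 3.5 m.
Total vertical stress at mid-clay: σ_v = 19.1×1.4 + 17.6×2.1 = 63.7 kPa.
Pore pressure: u = 9.81×(3.5 − 0.64) = 28.057 kPa.
Initial effective stress: σ'_0 = σ_v − u = 63.7 − 28.057 = 35.643 kPa.
Stress increase at mid-clay by the 2:1 spreading method:
Δσ = qBL/((B+z)(L+z)) = 185×2.6×6.2/((2.6+3.5)(6.2+3.5)) = 50.401 kPa
Final effective stress: σ'_f = σ'_0 + Δσ = 35.643 + 50.401 = 86.044 kPa.
Normally consolidated clay, so the full stress increment lies on the virgin compression line:
S_c = C_c·H/(1+e₀)·log₁₀(σ'_f/σ'_0) = 0.41×4.2/(1+1.06)×log₁₀(86.044/35.643)
    = 0.83592 × 0.38275 = 0.3199 m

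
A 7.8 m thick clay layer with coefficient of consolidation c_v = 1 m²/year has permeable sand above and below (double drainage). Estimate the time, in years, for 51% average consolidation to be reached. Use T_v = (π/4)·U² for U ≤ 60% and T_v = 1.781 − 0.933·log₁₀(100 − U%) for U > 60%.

Drainage path length: H_d = H/2 = 3.9 m (double drainage).
U ≤ 60%: T_v = (π/4)·U² = (π/4)×0.51² = 0.20428.
t = T_v·H_d²/c_v = 0.20428×3.9²/1 = 3.107 years.

t ≈ 3.11 years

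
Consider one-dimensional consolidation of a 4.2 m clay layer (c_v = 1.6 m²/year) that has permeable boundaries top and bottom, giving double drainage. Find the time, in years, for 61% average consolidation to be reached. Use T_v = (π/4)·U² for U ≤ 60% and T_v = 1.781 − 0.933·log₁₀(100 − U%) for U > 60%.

t ≈ 0.817 years

Drainage path length: H_d = H/2 = 2.1 m (double drainage).
U > 60%: T_v = 1.781 − 0.933·log₁₀(100 − 61) = 0.29654.
t = T_v·H_d²/c_v = 0.29654×2.1²/1.6 = 0.8173 years.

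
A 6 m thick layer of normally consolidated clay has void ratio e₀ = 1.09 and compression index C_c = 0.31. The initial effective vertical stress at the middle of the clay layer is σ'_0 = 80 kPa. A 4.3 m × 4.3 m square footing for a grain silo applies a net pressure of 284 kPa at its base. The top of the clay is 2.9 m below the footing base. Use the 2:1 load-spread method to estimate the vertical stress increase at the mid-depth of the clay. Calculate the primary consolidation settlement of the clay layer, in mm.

S_c ≈ 189 mm

Mid-depth of clay below the footing base: z = 2.9 + 6/2 = 5.9 m.
Stress increase at mid-clay by the 2:1 spreading method:
Δσ = qBL/((B+z)(L+z)) = 284×4.3×4.3/((4.3+5.9)(4.3+5.9)) = 50.473 kPa
Final effective stress: σ'_f = σ'_0 + Δσ = 80 + 50.473 = 130.47 kPa.
Normally consolidated clay, so the full stress increment lies on the virgin compression line:
S_c = C_c·H/(1+e₀)·log₁₀(σ'_f/σ'_0) = 0.31×6/(1+1.09)×log₁₀(130.47/80)
    = 0.88995 × 0.21242 = 0.189 m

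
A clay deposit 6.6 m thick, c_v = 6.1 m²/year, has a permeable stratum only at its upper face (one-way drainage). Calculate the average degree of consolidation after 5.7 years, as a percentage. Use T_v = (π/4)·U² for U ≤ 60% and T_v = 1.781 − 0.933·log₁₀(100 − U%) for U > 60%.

U ≈ 88.7 %

Drainage path length: H_d = H = 6.6 m (single drainage).
T_v = c_v·t/H_d² = 6.1×5.7/6.6² = 0.79821.
T_v = 0.79821 corresponds to the U > 60% branch:
U = 1 − 10^((1.781 − T_v)/0.933)/100 = 0.8869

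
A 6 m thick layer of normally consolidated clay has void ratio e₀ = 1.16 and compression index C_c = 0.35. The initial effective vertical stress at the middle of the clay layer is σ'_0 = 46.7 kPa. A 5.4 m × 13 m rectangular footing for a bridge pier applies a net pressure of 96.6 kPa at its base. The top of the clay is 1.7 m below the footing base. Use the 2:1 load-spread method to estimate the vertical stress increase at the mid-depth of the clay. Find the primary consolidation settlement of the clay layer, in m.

S_c ≈ 0.251 m

Mid-depth of clay below the footing base: z = 1.7 + 6/2 = 4.7 m.
Stress increase at mid-clay by the 2:1 spreading method:
Δσ = qBL/((B+z)(L+z)) = 96.6×5.4×13/((5.4+4.7)(13+4.7)) = 37.933 kPa
Final effective stress: σ'_f = σ'_0 + Δσ = 46.7 + 37.933 = 84.633 kPa.
Normally consolidated clay, so the full stress increment lies on the virgin compression line:
S_c = C_c·H/(1+e₀)·log₁₀(σ'_f/σ'_0) = 0.35×6/(1+1.16)×log₁₀(84.633/46.7)
    = 0.97222 × 0.25822 = 0.251 m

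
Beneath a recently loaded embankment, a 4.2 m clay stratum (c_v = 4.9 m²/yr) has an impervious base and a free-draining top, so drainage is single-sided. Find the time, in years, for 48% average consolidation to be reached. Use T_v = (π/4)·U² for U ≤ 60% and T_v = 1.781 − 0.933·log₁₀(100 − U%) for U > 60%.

t ≈ 0.651 years

Drainage path length: H_d = H = 4.2 m (single drainage).
U ≤ 60%: T_v = (π/4)·U² = (π/4)×0.48² = 0.18096.
t = T_v·H_d²/c_v = 0.18096×4.2²/4.9 = 0.6515 years.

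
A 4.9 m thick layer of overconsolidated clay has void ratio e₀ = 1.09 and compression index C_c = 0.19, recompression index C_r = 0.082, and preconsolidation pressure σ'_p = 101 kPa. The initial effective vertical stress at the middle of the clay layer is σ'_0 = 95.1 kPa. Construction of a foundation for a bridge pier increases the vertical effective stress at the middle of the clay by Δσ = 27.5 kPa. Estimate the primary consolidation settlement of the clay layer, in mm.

Final effective stress: σ'_f = 95.1 + 27.5 = 122.6 kPa.
σ'_f = 122.6 > σ'_p = 101 kPa, so the stress path crosses the preconsolidation pressure — recompression up to σ'_p, then virgin compression beyond:
S_c = H/(1+e₀)·[C_r·log₁₀(σ'_p/σ'_0) + C_c·log₁₀(σ'_f/σ'_p)]
    = 4.9/2.09 × [0.082×log₁₀(101/95.1) + 0.19×log₁₀(122.6/101)]
    = 2.3445 × [0.0021436 + 0.015992] = 0.04252 m

S_c ≈ 42.5 mm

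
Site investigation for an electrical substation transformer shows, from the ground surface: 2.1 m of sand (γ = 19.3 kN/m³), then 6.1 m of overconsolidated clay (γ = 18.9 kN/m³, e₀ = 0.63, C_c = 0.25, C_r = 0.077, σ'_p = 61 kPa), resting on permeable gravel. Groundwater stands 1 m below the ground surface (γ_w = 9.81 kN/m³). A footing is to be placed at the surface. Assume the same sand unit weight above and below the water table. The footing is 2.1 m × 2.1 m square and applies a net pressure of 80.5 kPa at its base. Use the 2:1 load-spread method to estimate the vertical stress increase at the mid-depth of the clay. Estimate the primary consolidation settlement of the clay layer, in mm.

Mid-depth of clay below the ground surface: z = 2.1 + 6.1/2 = 5.15 m.
Total vertical stress at mid-clay: σ_v = 19.3×2.1 + 18.9×3.05 = 98.175 kPa.
Pore pressure: u = 9.81×(5.15 − 1) = 40.712 kPa.
Initial effective stress: σ'_0 = σ_v − u = 98.175 − 40.712 = 57.463 kPa.
Stress increase at mid-clay by the 2:1 spreading method:
Δσ = qBL/((B+z)(L+z)) = 80.5×2.1×2.1/((2.1+5.15)(2.1+5.15)) = 6.754 kPa
Final effective stress: σ'_f = 57.463 + 6.754 = 64.217 kPa.
σ'_f = 64.217 > σ'_p = 61 kPa, so the stress path crosses the preconsolidation pressure — recompression up to σ'_p, then virgin compression beyond:
S_c = H/(1+e₀)·[C_r·log₁₀(σ'_p/σ'_0) + C_c·log₁₀(σ'_f/σ'_p)]
    = 6.1/1.63 × [0.077×log₁₀(61/57.463) + 0.25×log₁₀(64.217/61)]
    = 3.7423 × [0.0019975 + 0.00558] = 0.02836 m

S_c ≈ 28.4 mm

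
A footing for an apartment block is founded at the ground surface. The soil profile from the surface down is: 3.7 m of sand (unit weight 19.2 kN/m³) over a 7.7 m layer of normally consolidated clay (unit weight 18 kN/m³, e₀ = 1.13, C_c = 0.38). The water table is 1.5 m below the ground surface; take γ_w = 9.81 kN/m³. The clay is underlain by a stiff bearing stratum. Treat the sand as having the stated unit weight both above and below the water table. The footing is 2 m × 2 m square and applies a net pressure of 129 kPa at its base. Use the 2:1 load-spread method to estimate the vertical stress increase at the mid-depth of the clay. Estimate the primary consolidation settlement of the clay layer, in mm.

Mid-depth of clay below the ground surface: z = 3.7 + 7.7/2 = 7.55 m.
Total vertical stress at mid-clay: σ_v = 19.2×3.7 + 18×3.85 = 140.34 kPa.
Pore pressure: u = 9.81×(7.55 − 1.5) = 59.351 kPa.
Initial effective stress: σ'_0 = σ_v − u = 140.34 − 59.351 = 80.989 kPa.
Stress increase at mid-clay by the 2:1 spreading method:
Δσ = qBL/((B+z)(L+z)) = 129×2×2/((2+7.55)(2+7.55)) = 5.6577 kPa
Final effective stress: σ'_f = σ'_0 + Δσ = 80.989 + 5.6577 = 86.647 kPa.
Normally consolidated clay, so the full stress increment lies on the virgin compression line:
S_c = C_c·H/(1+e₀)·log₁₀(σ'_f/σ'_0) = 0.38×7.7/(1+1.13)×log₁₀(86.647/80.989)
    = 1.3737 × 0.029327 = 0.04029 m

S_c ≈ 40.3 mm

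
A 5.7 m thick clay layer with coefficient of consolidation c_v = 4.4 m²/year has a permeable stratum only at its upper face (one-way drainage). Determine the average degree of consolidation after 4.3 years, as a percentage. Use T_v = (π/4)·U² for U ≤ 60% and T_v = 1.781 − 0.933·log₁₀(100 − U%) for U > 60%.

U ≈ 80.7 %

Drainage path length: H_d = H = 5.7 m (single drainage).
T_v = c_v·t/H_d² = 4.4×4.3/5.7² = 0.58233.
T_v = 0.58233 corresponds to the U > 60% branch:
U = 1 − 10^((1.781 − T_v)/0.933)/100 = 0.8074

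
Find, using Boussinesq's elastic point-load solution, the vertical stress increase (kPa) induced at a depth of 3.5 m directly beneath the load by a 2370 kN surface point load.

Boussinesq vertical stress below a point load on an elastic half-space:
Δσ_z = 3P/(2πz²) · [1 + (r/z)²]^(−5/2)
r/z = 0/3.5 = 0; [1+(r/z)²]^(−5/2) = 1.
Δσ_z = 3×2370/(2π×3.5²) × 1 = 92.375 × 1 = 92.38 kPa

Δσ_z ≈ 92.4 kPa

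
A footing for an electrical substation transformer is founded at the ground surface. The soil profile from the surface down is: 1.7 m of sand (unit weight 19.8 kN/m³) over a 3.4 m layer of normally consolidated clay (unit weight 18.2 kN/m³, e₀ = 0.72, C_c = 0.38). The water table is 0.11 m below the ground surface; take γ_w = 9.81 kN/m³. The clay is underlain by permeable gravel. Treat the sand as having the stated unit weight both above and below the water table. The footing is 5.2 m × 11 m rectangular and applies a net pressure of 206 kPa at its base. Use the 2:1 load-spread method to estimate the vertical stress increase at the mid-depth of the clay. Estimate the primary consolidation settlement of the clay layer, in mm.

Mid-depth of clay below the ground surface: z = 1.7 + 3.4/2 = 3.4 m.
Total vertical stress at mid-clay: σ_v = 19.8×1.7 + 18.2×1.7 = 64.6 kPa.
Pore pressure: u = 9.81×(3.4 − 0.11) = 32.275 kPa.
Initial effective stress: σ'_0 = σ_v − u = 64.6 − 32.275 = 32.325 kPa.
Stress increase at mid-clay by the 2:1 spreading method:
Δσ = qBL/((B+z)(L+z)) = 206×5.2×11/((5.2+3.4)(11+3.4)) = 95.149 kPa
Final effective stress: σ'_f = σ'_0 + Δσ = 32.325 + 95.149 = 127.47 kPa.
Normally consolidated clay, so the full stress increment lies on the virgin compression line:
S_c = C_c·H/(1+e₀)·log₁₀(σ'_f/σ'_0) = 0.38×3.4/(1+0.72)×log₁₀(127.47/32.325)
    = 0.75116 × 0.59587 = 0.4476 m

S_c ≈ 448 mm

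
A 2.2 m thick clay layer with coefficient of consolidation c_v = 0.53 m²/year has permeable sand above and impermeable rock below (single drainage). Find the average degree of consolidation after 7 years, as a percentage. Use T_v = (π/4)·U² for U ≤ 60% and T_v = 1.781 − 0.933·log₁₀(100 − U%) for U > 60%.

U ≈ 87.8 %

Drainage path length: H_d = H = 2.2 m (single drainage).
T_v = c_v·t/H_d² = 0.53×7/2.2² = 0.76653.
T_v = 0.76653 corresponds to the U > 60% branch:
U = 1 − 10^((1.781 − T_v)/0.933)/100 = 0.8777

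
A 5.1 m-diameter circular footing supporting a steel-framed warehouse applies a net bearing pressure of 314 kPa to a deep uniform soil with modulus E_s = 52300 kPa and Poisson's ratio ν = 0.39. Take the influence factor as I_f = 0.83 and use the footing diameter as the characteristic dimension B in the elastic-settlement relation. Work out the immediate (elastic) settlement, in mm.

S_e ≈ 21.5 mm

Immediate (elastic) settlement: S_e = q·B·(1−ν²)/E_s · I_f.
S_e = 314 × 5.1 × (1 − 0.39²) / 52300 × 0.83
    = 314 × 5.1 × 0.8479 / 52300 × 0.83
    = 0.02155 m = 21.55 mm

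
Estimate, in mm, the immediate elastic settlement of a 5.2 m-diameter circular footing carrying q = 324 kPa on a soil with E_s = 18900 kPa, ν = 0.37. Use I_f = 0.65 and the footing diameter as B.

S_e ≈ 50 mm

Immediate (elastic) settlement: S_e = q·B·(1−ν²)/E_s · I_f.
S_e = 324 × 5.2 × (1 − 0.37²) / 18900 × 0.65
    = 324 × 5.2 × 0.8631 / 18900 × 0.65
    = 0.05001 m = 50.01 mm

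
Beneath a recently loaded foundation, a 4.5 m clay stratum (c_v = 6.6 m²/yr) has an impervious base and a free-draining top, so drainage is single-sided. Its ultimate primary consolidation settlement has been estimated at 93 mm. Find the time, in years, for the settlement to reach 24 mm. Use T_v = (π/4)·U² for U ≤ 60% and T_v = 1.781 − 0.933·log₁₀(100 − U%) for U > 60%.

t ≈ 0.16 years

Drainage path length: H_d = H = 4.5 m (single drainage).
U = S(t)/S_ult = 24/93 = 0.2581.
U ≤ 60%: T_v = (π/4)·U² = (π/4)×0.25806² = 0.052305.
t = T_v·H_d²/c_v = 0.052305×4.5²/6.6 = 0.1605 years.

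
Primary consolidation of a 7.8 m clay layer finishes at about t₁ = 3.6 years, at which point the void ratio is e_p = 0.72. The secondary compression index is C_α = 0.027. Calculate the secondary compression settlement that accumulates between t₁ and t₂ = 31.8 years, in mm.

S_s ≈ 116 mm

Secondary compression: S_s = C_α·H/(1+e_p)·log₁₀(t₂/t₁)
S_s = 0.027×7.8/(1+0.72)×log₁₀(31.8/3.6)
    = 0.1224 × 0.9461 = 0.1158 m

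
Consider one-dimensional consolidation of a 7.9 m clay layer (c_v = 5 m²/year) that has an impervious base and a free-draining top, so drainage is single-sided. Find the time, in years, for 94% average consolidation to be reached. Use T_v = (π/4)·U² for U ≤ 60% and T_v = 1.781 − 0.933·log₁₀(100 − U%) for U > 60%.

t ≈ 13.2 years

Drainage path length: H_d = H = 7.9 m (single drainage).
U > 60%: T_v = 1.781 − 0.933·log₁₀(100 − 94) = 1.055.
t = T_v·H_d²/c_v = 1.055×7.9²/5 = 13.17 years.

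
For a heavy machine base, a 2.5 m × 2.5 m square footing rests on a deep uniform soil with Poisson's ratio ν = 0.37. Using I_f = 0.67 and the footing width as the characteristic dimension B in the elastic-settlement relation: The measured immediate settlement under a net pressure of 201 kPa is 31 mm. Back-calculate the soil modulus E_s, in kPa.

S_e = q·B·(1−ν²)/E_s · I_f  ⇒  E_s = q·B·(1−ν²)·I_f / S_e.
E_s = 201 × 2.5 × 0.8631 × 0.67 / 0.031 = 9374 kPa

E_s ≈ 9370 kPa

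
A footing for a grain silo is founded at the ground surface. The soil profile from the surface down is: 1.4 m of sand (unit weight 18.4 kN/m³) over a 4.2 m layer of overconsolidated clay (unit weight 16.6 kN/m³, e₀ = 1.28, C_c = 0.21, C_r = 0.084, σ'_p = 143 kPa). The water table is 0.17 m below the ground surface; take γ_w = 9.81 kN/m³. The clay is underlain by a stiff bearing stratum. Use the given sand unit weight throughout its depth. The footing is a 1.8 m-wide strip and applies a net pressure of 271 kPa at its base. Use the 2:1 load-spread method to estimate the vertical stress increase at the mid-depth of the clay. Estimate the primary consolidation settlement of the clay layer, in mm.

S_c ≈ 97.9 mm

Mid-depth of clay below the ground surface: z = 1.4 + 4.2/2 = 3.5 m.
Total vertical stress at mid-clay: σ_v = 18.4×1.4 + 16.6×2.1 = 60.62 kPa.
Pore pressure: u = 9.81×(3.5 − 0.17) = 32.667 kPa.
Initial effective stress: σ'_0 = σ_v − u = 60.62 − 32.667 = 27.953 kPa.
Stress increase at mid-clay by the 2:1 spreading method:
Δσ = qB/(B+z) = 271×1.8/(1.8+3.5) = 92.038 kPa
Final effective stress: σ'_f = 27.953 + 92.038 = 119.99 kPa.
σ'_f = 119.99 ≤ σ'_p = 143 kPa, so the clay remains overconsolidated and only the recompression index applies:
S_c = C_r·H/(1+e₀)·log₁₀(σ'_f/σ'_0) = 0.084×4.2/2.28×log₁₀(119.99/27.953)
    = 0.15474 × 0.63272 = 0.0979 m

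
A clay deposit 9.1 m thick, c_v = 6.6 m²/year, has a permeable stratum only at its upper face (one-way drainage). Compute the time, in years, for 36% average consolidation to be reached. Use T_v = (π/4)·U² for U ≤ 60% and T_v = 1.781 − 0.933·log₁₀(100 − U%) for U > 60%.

t ≈ 1.28 years

Drainage path length: H_d = H = 9.1 m (single drainage).
U ≤ 60%: T_v = (π/4)·U² = (π/4)×0.36² = 0.10179.
t = T_v·H_d²/c_v = 0.10179×9.1²/6.6 = 1.277 years.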